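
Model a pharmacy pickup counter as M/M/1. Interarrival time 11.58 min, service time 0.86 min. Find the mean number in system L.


λ = 60/11.58 = 5.1813 /hr
μ = 60/0.86 = 69.7674 /hr
ρ = λ/μ = 5.1813/69.7674 = 0.07427
L = ρ/(1−ρ) = 0.07427/0.9257 = 0.08022

Final: 0.08022


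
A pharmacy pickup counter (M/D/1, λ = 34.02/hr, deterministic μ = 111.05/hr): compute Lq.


ρ = 34.02/111.05 = 0.3063
M/D/1: Lq = ρ²/(2(1−ρ)) = 0.09385/(2·0.6937) = 0.06765

Final: 0.06765


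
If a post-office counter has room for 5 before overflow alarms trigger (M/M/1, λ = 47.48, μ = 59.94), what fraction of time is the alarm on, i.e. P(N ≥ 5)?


ρ = 47.48/59.94 = 0.7921
P(N ≥ n) = ρ^n = 0.7921^5 = 0.311867

Final: 0.311867


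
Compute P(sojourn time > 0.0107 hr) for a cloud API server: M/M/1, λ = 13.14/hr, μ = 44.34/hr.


W ~ Exponential(μ−λ) for M/M/1.
μ − λ = 44.34 − 13.14 = 31.2000
P(W > t) = e^{−(μ−λ)t} = e^{−0.3338} = 0.716168

Final: 0.716168


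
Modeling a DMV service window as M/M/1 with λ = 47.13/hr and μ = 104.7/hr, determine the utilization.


ρ = λ/μ = 47.13/104.7 = 0.4501

Final: 0.4501


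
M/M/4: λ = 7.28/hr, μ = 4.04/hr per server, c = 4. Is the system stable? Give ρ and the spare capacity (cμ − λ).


Total capacity cμ = 4·4.04 = 16.16/hr
ρ = λ/(cμ) = 7.28/16.16 = 0.4505
Stable ⇔ ρ < 1: YES
Spare capacity = cμ − λ = 16.16 − 7.28 = 8.88/hr

Final: ρ = 0.4505; stable; margin = 8.88/hr


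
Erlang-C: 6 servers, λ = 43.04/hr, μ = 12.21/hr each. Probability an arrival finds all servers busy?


a = λ/μ = 3.5250; ρ = a/6 = 0.5875
P₀ = 0.028197 (from M/M/c formula)
C(c,a) = [a^c/(c!(1−ρ))]·P₀ = [1918.40188/(720·0.4125)]·0.028197
= 6.45921·0.028197 = 0.182128

Final: 0.182128


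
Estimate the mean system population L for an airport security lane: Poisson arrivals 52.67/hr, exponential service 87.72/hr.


ρ = λ/μ = 52.67/87.72 = 0.6004
L = ρ/(1−ρ) = 0.6004/(1 − 0.6004) = 0.6004/0.3996 = 1.5027

Final: 1.5027


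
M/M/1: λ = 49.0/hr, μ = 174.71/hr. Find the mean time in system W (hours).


W = 1/(μ−λ) = 1/(174.71 − 49.0) = 1/125.71 = 0.007955 hr

Final: 0.007955 hr


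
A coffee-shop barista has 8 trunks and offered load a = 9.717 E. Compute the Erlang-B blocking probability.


B(c,a) = (a^c/c!) / Σ_{k=0}^{c} a^k/k!
a^8/8! = 1971.229085
Σ terms (k=0..8): 1.00000 + 9.71700 + 47.21004 + 152.91333 + 371.46472 + 721.90453 + 1169.12439 + 1622.91167 + 1971.22908 = 6067.474767
B = 1971.229085/6067.474767 = 0.324885

Final: 0.324885


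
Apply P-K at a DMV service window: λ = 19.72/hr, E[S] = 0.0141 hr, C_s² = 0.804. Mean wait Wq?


ρ = λ·E[S] = 19.72·0.0141 = 0.2781
E[S²] = E[S]²(1+C_s²) = 0.0141²·(1+0.804) = 0.0003587
Wq = λ·E[S²]/(2(1−ρ)) = 19.72·0.0003587/(2·0.7219) = 0.004898 hr

Final: 0.004898 hr


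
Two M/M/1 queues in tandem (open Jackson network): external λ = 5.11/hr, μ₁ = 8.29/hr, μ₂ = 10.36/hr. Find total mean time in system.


Each node sees arrival rate λ = 5.11/hr (tandem ⇒ throughput preserved).
W₁ = 1/(μ₁−λ) = 1/(8.29−5.11) = 0.31447 hr
W₂ = 1/(μ₂−λ) = 1/(10.36−5.11) = 0.19048 hr
W_total = W₁ + W₂ = 0.31447 + 0.19048 = 0.50494 hr

Final: 0.50494 hr


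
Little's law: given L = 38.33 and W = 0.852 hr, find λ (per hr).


λ = L/W = 38.33/0.852 = 44.9883 /hr

Final: 44.9883 /hr


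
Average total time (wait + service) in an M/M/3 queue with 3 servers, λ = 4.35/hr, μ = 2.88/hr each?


a = 1.5104; ρ = 0.5035; P₀ = 0.207998
Lq = P₀·a^c·ρ/(c!(1−ρ)²) = 0.24394
Wq = Lq/λ = 0.24394/4.35 = 0.05608 hr
W = Wq + 1/μ = 0.05608 + 0.34722 = 0.40330 hr

Final: 0.40330 hr


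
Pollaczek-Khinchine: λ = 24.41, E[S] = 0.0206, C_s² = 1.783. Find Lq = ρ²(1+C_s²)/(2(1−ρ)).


ρ = λ·E[S] = 24.41·0.0206 = 0.5028
Lq = ρ²(1+C_s²)/(2(1−ρ)) = 0.2529·(1+1.783)/(2·0.4972)
= 0.2529·2.7830/0.9943 = 0.70772

Final: 0.70772


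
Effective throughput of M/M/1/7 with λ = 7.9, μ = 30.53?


ρ = 0.2588; P_K = (1−ρ)ρ^7/(1−ρ^8) = 0.00005758
λ_eff = λ(1 − P_K) = 7.9·(1 − 0.00005758) = 7.9·0.999942 = 7.8995 /hr

Final: 7.8995 /hr


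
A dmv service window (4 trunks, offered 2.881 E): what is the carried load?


B(4,2.881) = 0.192820 (Erlang-B)
Carried load = a(1 − B) = 2.881·(1 − 0.192820) = 2.881·0.807180 = 2.3255 E

Final: 2.3255 Erlangs


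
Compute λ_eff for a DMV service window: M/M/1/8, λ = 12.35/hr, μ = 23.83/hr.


ρ = 0.5183; P_K = (1−ρ)ρ^8/(1−ρ^9) = 0.002514
λ_eff = λ(1 − P_K) = 12.35·(1 − 0.002514) = 12.35·0.997486 = 12.3190 /hr

Final: 12.3190 /hr


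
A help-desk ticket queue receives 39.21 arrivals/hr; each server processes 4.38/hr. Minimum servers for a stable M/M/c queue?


Stability requires cμ > λ ⇔ c > λ/μ.
λ/μ = 39.21/4.38 = 8.9521
Minimum integer c = ⌊8.9521⌋ + 1 = 9
Check: 9·4.38 = 39.42 > 39.21, while 8·4.38 = 35.04 ≤ 39.21

Final: 9 servers


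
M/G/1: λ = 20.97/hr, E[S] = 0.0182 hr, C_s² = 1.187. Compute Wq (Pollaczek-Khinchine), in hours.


ρ = λ·E[S] = 20.97·0.0182 = 0.3817
E[S²] = E[S]²(1+C_s²) = 0.0182²·(1+1.187) = 0.0007244
Wq = λ·E[S²]/(2(1−ρ)) = 20.97·0.0007244/(2·0.6183) = 0.01228 hr

Final: 0.01228 hr


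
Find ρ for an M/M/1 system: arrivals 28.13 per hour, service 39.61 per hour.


ρ = λ/μ = 28.13/39.61 = 0.7102

Final: 0.7102


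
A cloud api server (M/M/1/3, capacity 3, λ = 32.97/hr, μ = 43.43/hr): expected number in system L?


ρ = 32.97/43.43 = 0.7592
L = ρ[1 − (K+1)ρ^K + Kρ^(K+1)] / [(1−ρ)(1−ρ^(K+1))]
Numerator: 0.7592·(1 − 4·0.437509 + 3·0.332136) = 0.187034
Denominator: (0.2408)·(0.667864) = 0.160853
L = 0.187034/0.160853 = 1.1628

Final: 1.1628


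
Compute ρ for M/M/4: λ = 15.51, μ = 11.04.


ρ = λ/(cμ) = 15.51/(4·11.04) = 15.51/44.16 = 0.3512

Final: 0.3512


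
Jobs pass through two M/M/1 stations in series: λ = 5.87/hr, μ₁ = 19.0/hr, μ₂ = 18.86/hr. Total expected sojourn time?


Each node sees arrival rate λ = 5.87/hr (tandem ⇒ throughput preserved).
W₁ = 1/(μ₁−λ) = 1/(19.0−5.87) = 0.07616 hr
W₂ = 1/(μ₂−λ) = 1/(18.86−5.87) = 0.07698 hr
W_total = W₁ + W₂ = 0.07616 + 0.07698 = 0.15314 hr

Final: 0.15314 hr


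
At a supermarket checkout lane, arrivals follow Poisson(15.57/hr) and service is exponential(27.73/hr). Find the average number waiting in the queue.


ρ = 15.57/27.73 = 0.5615
Lq = ρ²/(1−ρ) = 0.3153/0.4385 = 0.7189

Final: 0.7189


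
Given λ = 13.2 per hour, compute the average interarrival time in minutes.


Mean interarrival time = 1/λ = 1/13.2 hour = 0.07576 hour
In minutes: 0.07576 × 60 = 4.5455 min

Final: 4.5455 min


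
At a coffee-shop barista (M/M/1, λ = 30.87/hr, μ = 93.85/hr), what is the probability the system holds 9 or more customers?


ρ = 30.87/93.85 = 0.3289
P(N ≥ n) = ρ^n = 0.3289^9 = 0.00004507

Final: 0.00004507


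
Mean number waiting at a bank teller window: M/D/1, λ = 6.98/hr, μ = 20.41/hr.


ρ = 6.98/20.41 = 0.3420
M/D/1: Lq = ρ²/(2(1−ρ)) = 0.1170/(2·0.6580) = 0.08887

Final: 0.08887


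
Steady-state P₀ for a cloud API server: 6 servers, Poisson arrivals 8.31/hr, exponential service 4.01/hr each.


a = λ/μ = 8.31/4.01 = 2.0723; ρ = a/c = 0.3454
Σ_{k=0}^{5} a^k/k! (terms k=0..5) = 1.00000 + 2.07232 + 2.14725 + 1.48326 + 0.76845 + 0.31849 = 7.78978
Tail: a^6/(6!(1−ρ)) = 79.20269/(720·0.6546) = 0.16804
P₀ = 1/(7.78978 + 0.16804) = 1/7.95783 = 0.125662

Final: 0.125662


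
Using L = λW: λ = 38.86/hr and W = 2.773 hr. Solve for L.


L = λW = 38.86·2.773 = 107.7588

Final: 107.7588


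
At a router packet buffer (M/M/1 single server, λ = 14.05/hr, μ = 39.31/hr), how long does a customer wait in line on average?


ρ = 14.05/39.31 = 0.3574
Wq = ρ/(μ−λ) = 0.3574/(39.31 − 14.05) = 0.3574/25.26 = 0.01415 hr

Final: 0.01415 hr


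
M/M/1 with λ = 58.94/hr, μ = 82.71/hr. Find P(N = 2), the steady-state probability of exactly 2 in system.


ρ = 58.94/82.71 = 0.7126
P_n = (1−ρ)·ρ^n = (1 − 0.7126)·0.7126^2 = 0.2874·0.507813 = 0.145940

Final: 0.145940


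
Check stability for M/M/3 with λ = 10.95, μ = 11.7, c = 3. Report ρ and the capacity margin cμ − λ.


Total capacity cμ = 3·11.7 = 35.10/hr
ρ = λ/(cμ) = 10.95/35.10 = 0.3120
Stable ⇔ ρ < 1: YES
Spare capacity = cμ − λ = 35.10 − 10.95 = 24.15/hr

Final: ρ = 0.3120; stable; margin = 24.15/hr


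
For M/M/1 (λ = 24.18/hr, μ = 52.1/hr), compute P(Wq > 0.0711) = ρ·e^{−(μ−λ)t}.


ρ = 24.18/52.1 = 0.4641
P(Wq > t) = ρ·e^{−(μ−λ)t} = 0.4641·e^{−1.9851}
= 0.4641·0.137365 = 0.063752

Final: 0.063752


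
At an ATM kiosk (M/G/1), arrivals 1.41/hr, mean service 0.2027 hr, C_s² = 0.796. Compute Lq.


ρ = λ·E[S] = 1.41·0.2027 = 0.2858
Lq = ρ²(1+C_s²)/(2(1−ρ)) = 0.08169·(1+0.796)/(2·0.7142)
= 0.08169·1.7960/1.4284 = 0.10271

Final: 0.10271


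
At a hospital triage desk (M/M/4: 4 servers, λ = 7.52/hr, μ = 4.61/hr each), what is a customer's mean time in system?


a = 1.6312; ρ = 0.4078; P₀ = 0.192926
Lq = P₀·a^c·ρ/(c!(1−ρ)²) = 0.06619
Wq = Lq/λ = 0.06619/7.52 = 0.008802 hr
W = Wq + 1/μ = 0.008802 + 0.21692 = 0.22572 hr

Final: 0.22572 hr


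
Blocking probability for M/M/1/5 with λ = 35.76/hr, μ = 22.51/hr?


ρ = λ/μ = 35.76/22.51 = 1.5886
P_K = (1−ρ)ρ^K/(1−ρ^(K+1)) = (-0.5886·10.118359)/(1 − 16.074301)
= -5.955942/-15.074301 = 0.395106

Final: 0.395106


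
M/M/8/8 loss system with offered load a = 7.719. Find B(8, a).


B(c,a) = (a^c/c!) / Σ_{k=0}^{c} a^k/k!
a^8/8! = 312.584763
Σ terms (k=0..8): 1.00000 + 7.71900 + 29.79148 + 76.65348 + 147.92205 + 228.36206 + 293.78779 + 323.96400 + 312.58476 = 1421.784630
B = 312.584763/1421.784630 = 0.219854

Final: 0.219854


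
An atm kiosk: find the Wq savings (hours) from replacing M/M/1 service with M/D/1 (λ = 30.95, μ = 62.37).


ρ = 30.95/62.37 = 0.4962
Wq(M/M/1) = ρ/(μ−λ) = 0.4962/31.42 = 0.01579 hr
Wq(M/D/1) = ρ/(2(μ−λ)) = 0.007897 hr
Savings = 0.01579 − 0.007897 = 0.007897 hr

Final: 0.007897 hr


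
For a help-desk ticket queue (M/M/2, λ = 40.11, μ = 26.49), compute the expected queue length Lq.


a = λ/μ = 1.5142; ρ = a/2 = 0.7571
P₀ = 0.138253
Lq = P₀·a^c·ρ / (c!·(1−ρ)²) = 0.138253·2.29267·0.7571/(2·0.05901)
= 2.03327

Final: 2.03327


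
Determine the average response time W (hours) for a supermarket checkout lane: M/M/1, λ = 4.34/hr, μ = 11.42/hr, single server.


W = 1/(μ−λ) = 1/(11.42 − 4.34) = 1/7.08 = 0.1412 hr

Final: 0.1412 hr


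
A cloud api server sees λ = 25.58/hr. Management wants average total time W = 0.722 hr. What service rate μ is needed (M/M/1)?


W = 1/(μ−λ) ⇒ μ − λ = 1/W = 1/0.722 = 1.3850
μ = λ + 1/W = 25.58 + 1.3850 = 26.9650 per hr

Final: 26.9650 /hr


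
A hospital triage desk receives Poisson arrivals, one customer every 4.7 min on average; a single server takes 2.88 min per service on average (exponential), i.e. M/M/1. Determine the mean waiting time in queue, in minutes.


λ = 60/4.7 = 12.7660 /hr
μ = 60/2.88 = 20.8333 /hr
ρ = λ/μ = 12.7660/20.8333 = 0.6128
Wq = ρ/(μ−λ) = 0.6128/(20.8333−12.7660) = 0.07596 hr
In minutes: 0.07596·60 = 4.557 min

Final: 4.557 min


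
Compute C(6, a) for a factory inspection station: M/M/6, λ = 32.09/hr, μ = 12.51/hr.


a = λ/μ = 2.5651; ρ = a/6 = 0.4275
P₀ = 0.076400 (from M/M/c formula)
C(c,a) = [a^c/(c!(1−ρ))]·P₀ = [284.88819/(720·0.5725)]·0.076400
= 0.69117·0.076400 = 0.052806

Final: 0.052806


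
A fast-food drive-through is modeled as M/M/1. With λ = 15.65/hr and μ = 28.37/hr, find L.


ρ = λ/μ = 15.65/28.37 = 0.5516
L = ρ/(1−ρ) = 0.5516/(1 − 0.5516) = 0.5516/0.4484 = 1.2303

Final: 1.2303


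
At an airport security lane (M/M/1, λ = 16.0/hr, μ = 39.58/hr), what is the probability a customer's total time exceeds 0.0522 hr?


W ~ Exponential(μ−λ) for M/M/1.
μ − λ = 39.58 − 16.0 = 23.5800
P(W > t) = e^{−(μ−λ)t} = e^{−1.2309} = 0.292037

Final: 0.292037


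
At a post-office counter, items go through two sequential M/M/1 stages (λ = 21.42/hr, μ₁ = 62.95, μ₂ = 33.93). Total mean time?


Each node sees arrival rate λ = 21.42/hr (tandem ⇒ throughput preserved).
W₁ = 1/(μ₁−λ) = 1/(62.95−21.42) = 0.02408 hr
W₂ = 1/(μ₂−λ) = 1/(33.93−21.42) = 0.07994 hr
W_total = W₁ + W₂ = 0.02408 + 0.07994 = 0.10402 hr

Final: 0.10402 hr


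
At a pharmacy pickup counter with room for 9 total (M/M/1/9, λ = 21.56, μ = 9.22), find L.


ρ = 21.56/9.22 = 2.3384
L = ρ[1 − (K+1)ρ^K + Kρ^(K+1)] / [(1−ρ)(1−ρ^(K+1))]
Numerator: 2.3384·(1 − 10·2090.549808 + 9·4888.530787) = 53998.865003
Denominator: (-1.3384)·(-4887.530787) = 6541.445760
L = 53998.865003/6541.445760 = 8.2549

Final: 8.2549


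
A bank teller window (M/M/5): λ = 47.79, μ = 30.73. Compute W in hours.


a = 1.5552; ρ = 0.3110; P₀ = 0.210747
Lq = P₀·a^c·ρ/(c!(1−ρ)²) = 0.01047
Wq = Lq/λ = 0.01047/47.79 = 0.0002190 hr
W = Wq + 1/μ = 0.0002190 + 0.03254 = 0.03276 hr

Final: 0.03276 hr


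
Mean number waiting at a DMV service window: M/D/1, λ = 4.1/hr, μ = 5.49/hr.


ρ = 4.1/5.49 = 0.7468
M/D/1: Lq = ρ²/(2(1−ρ)) = 0.5577/(2·0.2532) = 1.10141

Final: 1.10141


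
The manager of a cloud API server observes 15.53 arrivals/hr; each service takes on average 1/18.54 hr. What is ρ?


ρ = λ/μ = 15.53/18.54 = 0.8376

Final: 0.8376


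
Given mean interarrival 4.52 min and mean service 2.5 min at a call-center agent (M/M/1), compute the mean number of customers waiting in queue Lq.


λ = 60/4.52 = 13.2743 /hr
μ = 60/2.5 = 24.0000 /hr
ρ = λ/μ = 13.2743/24.0000 = 0.5531
Lq = ρ²/(1−ρ) = 0.3059/0.4469 = 0.6845

Final: 0.6845


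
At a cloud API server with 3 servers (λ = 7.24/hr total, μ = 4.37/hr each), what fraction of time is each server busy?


ρ = λ/(cμ) = 7.24/(3·4.37) = 7.24/13.11 = 0.5523

Final: 0.5523


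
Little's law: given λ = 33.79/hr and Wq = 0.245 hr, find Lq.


Lq = λWq = 33.79·0.245 = 8.2785

Final: 8.2785


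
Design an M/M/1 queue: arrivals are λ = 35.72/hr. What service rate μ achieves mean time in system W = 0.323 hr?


W = 1/(μ−λ) ⇒ μ − λ = 1/W = 1/0.323 = 3.0960
μ = λ + 1/W = 35.72 + 3.0960 = 38.8160 per hr

Final: 38.8160 /hr


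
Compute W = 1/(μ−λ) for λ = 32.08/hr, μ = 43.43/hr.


W = 1/(μ−λ) = 1/(43.43 − 32.08) = 1/11.35 = 0.08811 hr

Final: 0.08811 hr


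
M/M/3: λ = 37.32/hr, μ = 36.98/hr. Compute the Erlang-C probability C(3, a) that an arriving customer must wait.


a = λ/μ = 1.0092; ρ = a/3 = 0.3364
P₀ = 0.360156 (from M/M/c formula)
C(c,a) = [a^c/(c!(1−ρ))]·P₀ = [1.02784/(6·0.6636)]·0.360156
= 0.25815·0.360156 = 0.092973

Final: 0.092973


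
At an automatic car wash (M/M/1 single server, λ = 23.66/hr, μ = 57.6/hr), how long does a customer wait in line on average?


ρ = 23.66/57.6 = 0.4108
Wq = ρ/(μ−λ) = 0.4108/(57.6 − 23.66) = 0.4108/33.94 = 0.01210 hr

Final: 0.01210 hr


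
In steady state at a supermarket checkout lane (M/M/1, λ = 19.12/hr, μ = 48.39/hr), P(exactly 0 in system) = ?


ρ = 19.12/48.39 = 0.3951
P_n = (1−ρ)·ρ^n = (1 − 0.3951)·0.3951^0 = 0.6049·1.000000 = 0.604877

Final: 0.604877


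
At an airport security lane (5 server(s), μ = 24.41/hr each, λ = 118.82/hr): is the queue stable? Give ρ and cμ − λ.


Total capacity cμ = 5·24.41 = 122.05/hr
ρ = λ/(cμ) = 118.82/122.05 = 0.9735
Stable ⇔ ρ < 1: YES
Spare capacity = cμ − λ = 122.05 − 118.82 = 3.23/hr

Final: ρ = 0.9735; stable; margin = 3.23/hr


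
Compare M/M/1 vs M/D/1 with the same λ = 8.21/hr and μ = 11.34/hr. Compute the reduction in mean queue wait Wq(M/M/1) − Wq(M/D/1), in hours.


ρ = 8.21/11.34 = 0.7240
Wq(M/M/1) = ρ/(μ−λ) = 0.7240/3.13 = 0.23131 hr
Wq(M/D/1) = ρ/(2(μ−λ)) = 0.11565 hr
Savings = 0.23131 − 0.11565 = 0.11565 hr

Final: 0.11565 hr


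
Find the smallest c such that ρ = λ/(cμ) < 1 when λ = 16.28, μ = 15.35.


Stability requires cμ > λ ⇔ c > λ/μ.
λ/μ = 16.28/15.35 = 1.0606
Minimum integer c = ⌊1.0606⌋ + 1 = 2
Check: 2·15.35 = 30.70 > 16.28, while 1·15.35 = 15.35 ≤ 16.28

Final: 2 servers


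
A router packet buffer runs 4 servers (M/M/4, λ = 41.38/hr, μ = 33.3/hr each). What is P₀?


a = λ/μ = 41.38/33.3 = 1.2426; ρ = a/c = 0.3107
Σ_{k=0}^{3} a^k/k! (terms k=0..3) = 1.00000 + 1.24264 + 0.77208 + 0.31981 = 3.33453
Tail: a^4/(4!(1−ρ)) = 2.38443/(24·0.6893) = 0.14413
P₀ = 1/(3.33453 + 0.14413) = 1/3.47866 = 0.287467

Final: 0.287467


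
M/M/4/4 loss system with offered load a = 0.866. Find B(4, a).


B(c,a) = (a^c/c!) / Σ_{k=0}^{c} a^k/k!
a^4/4! = 0.023435
Σ terms (k=0..4): 1.00000 + 0.86600 + 0.37498 + 0.10824 + 0.02343 = 2.372656
B = 0.023435/2.372656 = 0.009877

Final: 0.009877


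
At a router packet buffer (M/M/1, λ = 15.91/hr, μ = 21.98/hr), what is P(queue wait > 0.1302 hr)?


ρ = 15.91/21.98 = 0.7238
P(Wq > t) = ρ·e^{−(μ−λ)t} = 0.7238·e^{−0.7903}
= 0.7238·0.453702 = 0.328408

Final: 0.328408


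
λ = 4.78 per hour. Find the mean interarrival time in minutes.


Mean interarrival time = 1/λ = 1/4.78 hour = 0.20921 hour
In minutes: 0.20921 × 60 = 12.5523 min

Final: 12.5523 min


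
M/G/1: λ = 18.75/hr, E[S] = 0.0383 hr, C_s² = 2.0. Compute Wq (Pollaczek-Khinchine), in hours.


ρ = λ·E[S] = 18.75·0.0383 = 0.7181
E[S²] = E[S]²(1+C_s²) = 0.0383²·(1+2.0) = 0.004401
Wq = λ·E[S²]/(2(1−ρ)) = 18.75·0.004401/(2·0.2819) = 0.14636 hr

Final: 0.14636 hr


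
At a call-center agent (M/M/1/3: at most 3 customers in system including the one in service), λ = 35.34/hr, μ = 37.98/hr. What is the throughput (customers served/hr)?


ρ = 0.9305; P_K = (1−ρ)ρ^3/(1−ρ^4) = 0.223666
λ_eff = λ(1 − P_K) = 35.34·(1 − 0.223666) = 35.34·0.776334 = 27.4357 /hr

Final: 27.4357 /hr


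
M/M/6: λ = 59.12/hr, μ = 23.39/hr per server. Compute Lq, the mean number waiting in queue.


a = λ/μ = 2.5276; ρ = a/6 = 0.4213
P₀ = 0.079370
Lq = P₀·a^c·ρ / (c!·(1−ρ)²) = 0.079370·260.75054·0.4213/(720·0.33494)
= 0.03615

Final: 0.03615


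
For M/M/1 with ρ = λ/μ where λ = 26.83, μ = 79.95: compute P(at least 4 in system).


ρ = 26.83/79.95 = 0.3356
P(N ≥ n) = ρ^n = 0.3356^4 = 0.012683

Final: 0.012683


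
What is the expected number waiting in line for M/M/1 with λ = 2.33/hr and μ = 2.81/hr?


ρ = 2.33/2.81 = 0.8292
Lq = ρ²/(1−ρ) = 0.6875/0.1708 = 4.0250

Final: 4.0250


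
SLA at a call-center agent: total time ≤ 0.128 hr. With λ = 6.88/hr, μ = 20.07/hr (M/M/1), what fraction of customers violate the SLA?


W ~ Exponential(μ−λ) for M/M/1.
μ − λ = 20.07 − 6.88 = 13.1900
P(W > t) = e^{−(μ−λ)t} = e^{−1.6883} = 0.184830

Final: 0.184830


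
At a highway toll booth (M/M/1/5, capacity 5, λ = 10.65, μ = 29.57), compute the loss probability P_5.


ρ = λ/μ = 10.65/29.57 = 0.3602
P_K = (1−ρ)ρ^K/(1−ρ^(K+1)) = (0.6398·0.006060)/(1 − 0.002183)
= 0.003878/0.997817 = 0.003886

Final: 0.003886


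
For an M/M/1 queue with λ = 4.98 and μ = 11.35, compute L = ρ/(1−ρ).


ρ = λ/μ = 4.98/11.35 = 0.4388
L = ρ/(1−ρ) = 0.4388/(1 − 0.4388) = 0.4388/0.5612 = 0.7818

Final: 0.7818


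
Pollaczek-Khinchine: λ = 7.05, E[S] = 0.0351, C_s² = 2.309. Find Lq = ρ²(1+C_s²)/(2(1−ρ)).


ρ = λ·E[S] = 7.05·0.0351 = 0.2475
Lq = ρ²(1+C_s²)/(2(1−ρ)) = 0.06123·(1+2.309)/(2·0.7525)
= 0.06123·3.3090/1.5051 = 0.13463

Final: 0.13463


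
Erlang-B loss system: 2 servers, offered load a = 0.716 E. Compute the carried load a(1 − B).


B(2,0.716) = 0.129962 (Erlang-B)
Carried load = a(1 − B) = 0.716·(1 − 0.129962) = 0.716·0.870038 = 0.6229 E

Final: 0.6229 Erlangs


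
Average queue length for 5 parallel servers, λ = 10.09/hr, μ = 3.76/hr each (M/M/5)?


a = λ/μ = 2.6835; ρ = a/5 = 0.5367
P₀ = 0.065925
Lq = P₀·a^c·ρ / (c!·(1−ρ)²) = 0.065925·139.16070·0.5367/(120·0.21464)
= 0.19116

Final: 0.19116


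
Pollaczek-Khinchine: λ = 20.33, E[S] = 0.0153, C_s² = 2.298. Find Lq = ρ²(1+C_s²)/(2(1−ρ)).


ρ = λ·E[S] = 20.33·0.0153 = 0.3110
Lq = ρ²(1+C_s²)/(2(1−ρ)) = 0.09675·(1+2.298)/(2·0.6890)
= 0.09675·3.2980/1.3779 = 0.23157

Final: 0.23157


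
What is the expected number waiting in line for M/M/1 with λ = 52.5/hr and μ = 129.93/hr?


ρ = 52.5/129.93 = 0.4041
Lq = ρ²/(1−ρ) = 0.1633/0.5959 = 0.2740

Final: 0.2740


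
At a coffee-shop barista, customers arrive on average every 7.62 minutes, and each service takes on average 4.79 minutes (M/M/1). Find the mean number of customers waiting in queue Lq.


λ = 60/7.62 = 7.8740 /hr
μ = 60/4.79 = 12.5261 /hr
ρ = λ/μ = 7.8740/12.5261 = 0.6286
Lq = ρ²/(1−ρ) = 0.3951/0.3714 = 1.0640

Final: 1.0640


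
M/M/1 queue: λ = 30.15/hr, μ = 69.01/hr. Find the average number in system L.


ρ = λ/μ = 30.15/69.01 = 0.4369
L = ρ/(1−ρ) = 0.4369/(1 − 0.4369) = 0.4369/0.5631 = 0.7759

Final: 0.7759


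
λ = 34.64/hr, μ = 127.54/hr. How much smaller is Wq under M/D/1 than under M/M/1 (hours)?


ρ = 34.64/127.54 = 0.2716
Wq(M/M/1) = ρ/(μ−λ) = 0.2716/92.90 = 0.002924 hr
Wq(M/D/1) = ρ/(2(μ−λ)) = 0.001462 hr
Savings = 0.002924 − 0.001462 = 0.001462 hr

Final: 0.001462 hr


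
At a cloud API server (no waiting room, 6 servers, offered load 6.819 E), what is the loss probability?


B(c,a) = (a^c/c!) / Σ_{k=0}^{c} a^k/k!
a^6/6! = 139.634150
Σ terms (k=0..6): 1.00000 + 6.81900 + 23.24938 + 52.84584 + 90.08895 + 122.86331 + 139.63415 = 436.500630
B = 139.634150/436.500630 = 0.319894

Final: 0.319894


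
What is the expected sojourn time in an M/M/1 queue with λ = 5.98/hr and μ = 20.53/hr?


W = 1/(μ−λ) = 1/(20.53 − 5.98) = 1/14.55 = 0.06873 hr

Final: 0.06873 hr


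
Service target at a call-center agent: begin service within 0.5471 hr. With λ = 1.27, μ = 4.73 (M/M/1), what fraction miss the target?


ρ = 1.27/4.73 = 0.2685
P(Wq > t) = ρ·e^{−(μ−λ)t} = 0.2685·e^{−1.8930}
= 0.2685·0.150624 = 0.040442

Final: 0.040442


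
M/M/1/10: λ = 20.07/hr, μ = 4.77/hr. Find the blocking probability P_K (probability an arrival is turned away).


ρ = λ/μ = 20.07/4.77 = 4.2075
P_K = (1−ρ)ρ^K/(1−ρ^(K+1)) = (-3.2075·1738961.369837)/(1 − 7316761.990069)
= -5577800.620232/-7316760.990069 = 0.762332

Final: 0.762332


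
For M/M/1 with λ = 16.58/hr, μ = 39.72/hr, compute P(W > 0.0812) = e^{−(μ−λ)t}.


W ~ Exponential(μ−λ) for M/M/1.
μ − λ = 39.72 − 16.58 = 23.1400
P(W > t) = e^{−(μ−λ)t} = e^{−1.8790} = 0.152748

Final: 0.152748


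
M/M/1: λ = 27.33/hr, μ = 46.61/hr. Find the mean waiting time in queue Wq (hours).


ρ = 27.33/46.61 = 0.5864
Wq = ρ/(μ−λ) = 0.5864/(46.61 − 27.33) = 0.5864/19.28 = 0.03041 hr

Final: 0.03041 hr


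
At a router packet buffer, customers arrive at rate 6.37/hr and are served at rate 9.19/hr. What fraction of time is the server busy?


ρ = λ/μ = 6.37/9.19 = 0.6931

Final: 0.6931


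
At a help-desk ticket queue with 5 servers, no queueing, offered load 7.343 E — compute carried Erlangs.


B(5,7.343) = 0.444389 (Erlang-B)
Carried load = a(1 − B) = 7.343·(1 − 0.444389) = 7.343·0.555611 = 4.0799 E

Final: 4.0799 Erlangs


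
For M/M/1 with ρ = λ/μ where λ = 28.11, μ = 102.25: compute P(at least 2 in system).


ρ = 28.11/102.25 = 0.2749
P(N ≥ n) = ρ^n = 0.2749^2 = 0.075578

Final: 0.075578


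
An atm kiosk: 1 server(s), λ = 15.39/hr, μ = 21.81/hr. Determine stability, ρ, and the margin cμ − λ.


Total capacity cμ = 1·21.81 = 21.81/hr
ρ = λ/(cμ) = 15.39/21.81 = 0.7056
Stable ⇔ ρ < 1: YES
Spare capacity = cμ − λ = 21.81 − 15.39 = 6.42/hr

Final: ρ = 0.7056; stable; margin = 6.42/hr


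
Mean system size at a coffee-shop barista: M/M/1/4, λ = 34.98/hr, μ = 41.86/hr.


ρ = 34.98/41.86 = 0.8356
L = ρ[1 − (K+1)ρ^K + Kρ^(K+1)] / [(1−ρ)(1−ρ^(K+1))]
Numerator: 0.8356·(1 − 5·0.487621 + 4·0.407477) = 0.160279
Denominator: (0.1644)·(0.592523) = 0.097386
L = 0.160279/0.097386 = 1.6458

Final: 1.6458


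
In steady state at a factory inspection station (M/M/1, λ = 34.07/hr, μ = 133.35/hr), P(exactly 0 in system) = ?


ρ = 34.07/133.35 = 0.2555
P_n = (1−ρ)·ρ^n = (1 − 0.2555)·0.2555^0 = 0.7445·1.000000 = 0.744507

Final: 0.744507


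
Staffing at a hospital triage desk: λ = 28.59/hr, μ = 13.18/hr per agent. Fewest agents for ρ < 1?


Stability requires cμ > λ ⇔ c > λ/μ.
λ/μ = 28.59/13.18 = 2.1692
Minimum integer c = ⌊2.1692⌋ + 1 = 3
Check: 3·13.18 = 39.54 > 28.59, while 2·13.18 = 26.36 ≤ 28.59

Final: 3 servers


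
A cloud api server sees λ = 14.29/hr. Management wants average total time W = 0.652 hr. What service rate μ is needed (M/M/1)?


W = 1/(μ−λ) ⇒ μ − λ = 1/W = 1/0.652 = 1.5337
μ = λ + 1/W = 14.29 + 1.5337 = 15.8237 per hr

Final: 15.8237 /hr


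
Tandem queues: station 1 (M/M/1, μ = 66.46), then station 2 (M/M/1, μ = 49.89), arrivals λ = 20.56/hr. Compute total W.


Each node sees arrival rate λ = 20.56/hr (tandem ⇒ throughput preserved).
W₁ = 1/(μ₁−λ) = 1/(66.46−20.56) = 0.02179 hr
W₂ = 1/(μ₂−λ) = 1/(49.89−20.56) = 0.03409 hr
W_total = W₁ + W₂ = 0.02179 + 0.03409 = 0.05588 hr

Final: 0.05588 hr


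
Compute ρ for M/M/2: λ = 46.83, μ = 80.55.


ρ = λ/(cμ) = 46.83/(2·80.55) = 46.83/161.10 = 0.2907

Final: 0.2907


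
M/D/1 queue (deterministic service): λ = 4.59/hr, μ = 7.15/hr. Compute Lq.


ρ = 4.59/7.15 = 0.6420
M/D/1: Lq = ρ²/(2(1−ρ)) = 0.4121/(2·0.3580) = 0.57551

Final: 0.57551


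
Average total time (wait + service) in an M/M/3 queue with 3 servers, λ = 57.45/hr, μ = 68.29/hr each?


a = 0.8413; ρ = 0.2804; P₀ = 0.428627
Lq = P₀·a^c·ρ/(c!(1−ρ)²) = 0.02303
Wq = Lq/λ = 0.02303/57.45 = 0.0004010 hr
W = Wq + 1/μ = 0.0004010 + 0.01464 = 0.01504 hr

Final: 0.01504 hr


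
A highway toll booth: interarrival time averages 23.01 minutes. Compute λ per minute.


λ = 1/(interarrival time) in consistent units.
1 minute = 1 min, so λ = 1/23.01 = 0.04346 per minute

Final: 0.04346 /min


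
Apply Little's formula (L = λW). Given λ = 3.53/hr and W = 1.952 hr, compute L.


L = λW = 3.53·1.952 = 6.8906

Final: 6.8906


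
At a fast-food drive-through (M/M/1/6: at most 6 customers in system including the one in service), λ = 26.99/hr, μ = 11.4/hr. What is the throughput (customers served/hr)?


ρ = 2.3675; P_K = (1−ρ)ρ^6/(1−ρ^7) = 0.579010
λ_eff = λ(1 − P_K) = 26.99·(1 − 0.579010) = 26.99·0.420990 = 11.3625 /hr

Final: 11.3625 /hr


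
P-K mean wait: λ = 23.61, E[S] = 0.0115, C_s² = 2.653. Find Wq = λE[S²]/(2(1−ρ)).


ρ = λ·E[S] = 23.61·0.0115 = 0.2715
E[S²] = E[S]²(1+C_s²) = 0.0115²·(1+2.653) = 0.0004831
Wq = λ·E[S²]/(2(1−ρ)) = 23.61·0.0004831/(2·0.7285) = 0.007829 hr

Final: 0.007829 hr


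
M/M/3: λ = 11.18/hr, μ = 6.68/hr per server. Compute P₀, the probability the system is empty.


a = λ/μ = 11.18/6.68 = 1.6737; ρ = a/c = 0.5579
Σ_{k=0}^{2} a^k/k! (terms k=0..2) = 1.00000 + 1.67365 + 1.40056 = 4.07421
Tail: a^3/(3!(1−ρ)) = 4.68809/(6·0.4421) = 1.76729
P₀ = 1/(4.07421 + 1.76729) = 1/5.84150 = 0.171189

Final: 0.171189


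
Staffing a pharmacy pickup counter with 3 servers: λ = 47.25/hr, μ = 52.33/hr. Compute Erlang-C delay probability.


a = λ/μ = 0.9029; ρ = a/3 = 0.3010
P₀ = 0.402241 (from M/M/c formula)
C(c,a) = [a^c/(c!(1−ρ))]·P₀ = [0.73613/(6·0.6990)]·0.402241
= 0.17551·0.402241 = 0.070598

Final: 0.070598


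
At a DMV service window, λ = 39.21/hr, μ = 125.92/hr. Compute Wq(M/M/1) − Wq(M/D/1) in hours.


ρ = 39.21/125.92 = 0.3114
Wq(M/M/1) = ρ/(μ−λ) = 0.3114/86.71 = 0.003591 hr
Wq(M/D/1) = ρ/(2(μ−λ)) = 0.001796 hr
Savings = 0.003591 − 0.001796 = 0.001796 hr

Final: 0.001796 hr


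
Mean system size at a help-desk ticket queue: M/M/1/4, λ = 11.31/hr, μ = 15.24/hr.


ρ = 11.31/15.24 = 0.7421
L = ρ[1 − (K+1)ρ^K + Kρ^(K+1)] / [(1−ρ)(1−ρ^(K+1))]
Numerator: 0.7421·(1 − 5·0.303327 + 4·0.225107) = 0.284823
Denominator: (0.2579)·(0.774893) = 0.199825
L = 0.284823/0.199825 = 1.4254

Final: 1.4254


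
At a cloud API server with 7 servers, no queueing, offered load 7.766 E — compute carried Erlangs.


B(7,7.766) = 0.294794 (Erlang-B)
Carried load = a(1 − B) = 7.766·(1 − 0.294794) = 7.766·0.705206 = 5.4766 E

Final: 5.4766 Erlangs


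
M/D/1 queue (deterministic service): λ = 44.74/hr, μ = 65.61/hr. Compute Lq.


ρ = 44.74/65.61 = 0.6819
M/D/1: Lq = ρ²/(2(1−ρ)) = 0.4650/(2·0.3181) = 0.73092

Final: 0.73092


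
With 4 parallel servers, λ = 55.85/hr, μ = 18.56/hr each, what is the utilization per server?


ρ = λ/(cμ) = 55.85/(4·18.56) = 55.85/74.24 = 0.7523

Final: 0.7523


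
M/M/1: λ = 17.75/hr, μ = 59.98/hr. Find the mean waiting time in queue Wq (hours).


ρ = 17.75/59.98 = 0.2959
Wq = ρ/(μ−λ) = 0.2959/(59.98 − 17.75) = 0.2959/42.23 = 0.007008 hr

Final: 0.007008 hr


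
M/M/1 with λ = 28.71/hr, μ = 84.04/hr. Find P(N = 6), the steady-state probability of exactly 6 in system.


ρ = 28.71/84.04 = 0.3416
P_n = (1−ρ)·ρ^n = (1 − 0.3416)·0.3416^6 = 0.6584·0.001590 = 0.001047

Final: 0.001047


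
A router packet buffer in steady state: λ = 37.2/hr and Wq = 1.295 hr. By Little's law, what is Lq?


Lq = λWq = 37.2·1.295 = 48.1740

Final: 48.1740


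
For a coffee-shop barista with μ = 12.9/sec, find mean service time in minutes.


Mean service time = 1/μ = 1/12.9 second = 0.07752 second
In minutes: 0.07752 × 0.0166667 = 0.001292 min

Final: 0.001292 min


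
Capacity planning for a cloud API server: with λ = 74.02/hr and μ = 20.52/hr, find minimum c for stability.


Stability requires cμ > λ ⇔ c > λ/μ.
λ/μ = 74.02/20.52 = 3.6072
Minimum integer c = ⌊3.6072⌋ + 1 = 4
Check: 4·20.52 = 82.08 > 74.02, while 3·20.52 = 61.56 ≤ 74.02

Final: 4 servers


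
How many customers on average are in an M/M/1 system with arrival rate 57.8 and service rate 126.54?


ρ = λ/μ = 57.8/126.54 = 0.4568
L = ρ/(1−ρ) = 0.4568/(1 − 0.4568) = 0.4568/0.5432 = 0.8408

Final: 0.8408


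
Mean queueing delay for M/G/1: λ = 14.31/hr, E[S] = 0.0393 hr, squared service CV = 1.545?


ρ = λ·E[S] = 14.31·0.0393 = 0.5624
E[S²] = E[S]²(1+C_s²) = 0.0393²·(1+1.545) = 0.003931
Wq = λ·E[S²]/(2(1−ρ)) = 14.31·0.003931/(2·0.4376) = 0.06427 hr

Final: 0.06427 hr


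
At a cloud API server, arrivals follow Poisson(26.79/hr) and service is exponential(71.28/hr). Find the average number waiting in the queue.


ρ = 26.79/71.28 = 0.3758
Lq = ρ²/(1−ρ) = 0.1413/0.6242 = 0.2263

Final: 0.2263


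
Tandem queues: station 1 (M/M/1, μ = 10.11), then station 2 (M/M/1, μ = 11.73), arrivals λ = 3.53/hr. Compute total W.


Each node sees arrival rate λ = 3.53/hr (tandem ⇒ throughput preserved).
W₁ = 1/(μ₁−λ) = 1/(10.11−3.53) = 0.15198 hr
W₂ = 1/(μ₂−λ) = 1/(11.73−3.53) = 0.12195 hr
W_total = W₁ + W₂ = 0.15198 + 0.12195 = 0.27393 hr

Final: 0.27393 hr


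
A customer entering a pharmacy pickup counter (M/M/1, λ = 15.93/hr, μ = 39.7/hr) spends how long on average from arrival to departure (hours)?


W = 1/(μ−λ) = 1/(39.7 − 15.93) = 1/23.77 = 0.04207 hr

Final: 0.04207 hr


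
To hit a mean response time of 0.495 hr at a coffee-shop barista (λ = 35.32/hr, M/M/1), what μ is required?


W = 1/(μ−λ) ⇒ μ − λ = 1/W = 1/0.495 = 2.0202
μ = λ + 1/W = 35.32 + 2.0202 = 37.3402 per hr

Final: 37.3402 /hr


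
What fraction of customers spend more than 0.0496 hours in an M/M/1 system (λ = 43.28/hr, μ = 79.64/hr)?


W ~ Exponential(μ−λ) for M/M/1.
μ − λ = 79.64 − 43.28 = 36.3600
P(W > t) = e^{−(μ−λ)t} = e^{−1.8035} = 0.164729

Final: 0.164729


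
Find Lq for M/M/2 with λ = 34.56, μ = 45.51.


a = λ/μ = 0.7594; ρ = a/2 = 0.3797
P₀ = 0.449594
Lq = P₀·a^c·ρ / (c!·(1−ρ)²) = 0.449594·0.57668·0.3797/(2·0.38478)
= 0.12792

Final: 0.12792


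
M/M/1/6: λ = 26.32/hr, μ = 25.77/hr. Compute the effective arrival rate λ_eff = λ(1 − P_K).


ρ = 1.0213; P_K = (1−ρ)ρ^6/(1−ρ^7) = 0.152065
λ_eff = λ(1 − P_K) = 26.32·(1 − 0.152065) = 26.32·0.847935 = 22.3177 /hr

Final: 22.3177 /hr


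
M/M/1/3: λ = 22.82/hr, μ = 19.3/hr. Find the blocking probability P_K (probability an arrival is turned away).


ρ = λ/μ = 22.82/19.3 = 1.1824
P_K = (1−ρ)ρ^K/(1−ρ^(K+1)) = (-0.1824·1.653008)/(1 − 1.954489)
= -0.301481/-0.954489 = 0.315856

Final: 0.315856


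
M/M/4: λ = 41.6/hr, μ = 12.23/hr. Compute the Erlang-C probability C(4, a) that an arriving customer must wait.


a = λ/μ = 3.4015; ρ = a/4 = 0.8504
P₀ = 0.018511 (from M/M/c formula)
C(c,a) = [a^c/(c!(1−ρ))]·P₀ = [133.86514/(24·0.1496)]·0.018511
= 37.27620·0.018511 = 0.690021

Final: 0.690021


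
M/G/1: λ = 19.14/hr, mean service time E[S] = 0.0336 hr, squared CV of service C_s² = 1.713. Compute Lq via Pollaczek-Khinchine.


ρ = λ·E[S] = 19.14·0.0336 = 0.6431
Lq = ρ²(1+C_s²)/(2(1−ρ)) = 0.4136·(1+1.713)/(2·0.3569)
= 0.4136·2.7130/0.7138 = 1.57196

Final: 1.57196


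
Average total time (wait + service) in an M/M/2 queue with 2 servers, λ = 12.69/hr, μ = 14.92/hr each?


a = 0.8505; ρ = 0.4253; P₀ = 0.403245
Lq = P₀·a^c·ρ/(c!(1−ρ)²) = 0.18778
Wq = Lq/λ = 0.18778/12.69 = 0.01480 hr
W = Wq + 1/μ = 0.01480 + 0.06702 = 0.08182 hr

Final: 0.08182 hr


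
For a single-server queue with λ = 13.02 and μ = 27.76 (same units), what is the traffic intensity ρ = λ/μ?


ρ = λ/μ = 13.02/27.76 = 0.4690

Final: 0.4690


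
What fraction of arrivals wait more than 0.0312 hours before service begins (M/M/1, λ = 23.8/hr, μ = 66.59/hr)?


ρ = 23.8/66.59 = 0.3574
P(Wq > t) = ρ·e^{−(μ−λ)t} = 0.3574·e^{−1.3350}
= 0.3574·0.263146 = 0.094051

Final: 0.094051


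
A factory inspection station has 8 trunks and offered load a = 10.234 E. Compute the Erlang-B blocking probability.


B(c,a) = (a^c/c!) / Σ_{k=0}^{c} a^k/k!
a^8/8! = 2984.302053
Σ terms (k=0..8): 1.00000 + 10.23400 + 52.36738 + 178.64258 + 457.05705 + 935.50436 + 1595.65861 + 2332.85288 + 2984.30205 = 8547.618915
B = 2984.302053/8547.618915 = 0.349138

Final: 0.349138


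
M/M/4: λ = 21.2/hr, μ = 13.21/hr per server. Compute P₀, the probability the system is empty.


a = λ/μ = 21.2/13.21 = 1.6048; ρ = a/c = 0.4012
Σ_{k=0}^{3} a^k/k! (terms k=0..3) = 1.00000 + 1.60484 + 1.28776 + 0.68889 = 4.58150
Tail: a^4/(4!(1−ρ)) = 6.63334/(24·0.5988) = 0.46158
P₀ = 1/(4.58150 + 0.46158) = 1/5.04308 = 0.198292

Final: 0.198292


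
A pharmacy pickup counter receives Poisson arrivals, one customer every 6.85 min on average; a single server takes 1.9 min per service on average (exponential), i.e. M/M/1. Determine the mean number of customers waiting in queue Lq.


λ = 60/6.85 = 8.7591 /hr
μ = 60/1.9 = 31.5789 /hr
ρ = λ/μ = 8.7591/31.5789 = 0.2774
Lq = ρ²/(1−ρ) = 0.07694/0.7226 = 0.1065

Final: 0.1065


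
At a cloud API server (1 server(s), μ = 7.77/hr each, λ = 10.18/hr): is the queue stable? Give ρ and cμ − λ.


Total capacity cμ = 1·7.77 = 7.77/hr
ρ = λ/(cμ) = 10.18/7.77 = 1.3102
Stable ⇔ ρ < 1: NO
Spare capacity = cμ − λ = 7.77 − 10.18 = -2.41/hr

Final: ρ = 1.3102; unstable; margin = -2.41/hr


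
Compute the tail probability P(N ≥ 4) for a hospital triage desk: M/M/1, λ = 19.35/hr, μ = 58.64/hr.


ρ = 19.35/58.64 = 0.3300
P(N ≥ n) = ρ^n = 0.3300^4 = 0.011856

Final: 0.011856


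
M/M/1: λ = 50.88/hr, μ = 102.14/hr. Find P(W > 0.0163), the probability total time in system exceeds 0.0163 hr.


W ~ Exponential(μ−λ) for M/M/1.
μ − λ = 102.14 − 50.88 = 51.2600
P(W > t) = e^{−(μ−λ)t} = e^{−0.8355} = 0.433641

Final: 0.433641


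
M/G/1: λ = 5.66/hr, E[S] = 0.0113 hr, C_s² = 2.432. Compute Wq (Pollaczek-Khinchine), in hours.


ρ = λ·E[S] = 5.66·0.0113 = 0.06396
E[S²] = E[S]²(1+C_s²) = 0.0113²·(1+2.432) = 0.0004382
Wq = λ·E[S²]/(2(1−ρ)) = 5.66·0.0004382/(2·0.9360) = 0.001325 hr

Final: 0.001325 hr


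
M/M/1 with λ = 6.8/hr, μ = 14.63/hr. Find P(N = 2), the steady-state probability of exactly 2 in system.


ρ = 6.8/14.63 = 0.4648
P_n = (1−ρ)·ρ^n = (1 − 0.4648)·0.4648^2 = 0.5352·0.216038 = 0.115624

Final: 0.115624


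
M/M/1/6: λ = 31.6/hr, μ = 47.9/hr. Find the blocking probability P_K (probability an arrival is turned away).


ρ = λ/μ = 31.6/47.9 = 0.6597
P_K = (1−ρ)ρ^K/(1−ρ^(K+1)) = (0.3403·0.082435)/(1 − 0.054383)
= 0.028052/0.945617 = 0.029665

Final: 0.029665


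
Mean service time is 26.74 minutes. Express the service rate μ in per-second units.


μ = 1/(service time) in consistent units.
1 second = 0.0166667 min, so μ = 0.0166667/26.74 = 0.0006233 per second

Final: 0.0006233 /sec


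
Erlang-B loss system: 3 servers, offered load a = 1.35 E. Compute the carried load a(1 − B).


B(3,1.35) = 0.111694 (Erlang-B)
Carried load = a(1 − B) = 1.35·(1 − 0.111694) = 1.35·0.888306 = 1.1992 E

Final: 1.1992 Erlangs


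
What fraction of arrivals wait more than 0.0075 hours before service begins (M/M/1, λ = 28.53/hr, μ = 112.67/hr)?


ρ = 28.53/112.67 = 0.2532
P(Wq > t) = ρ·e^{−(μ−λ)t} = 0.2532·e^{−0.6310}
= 0.2532·0.532033 = 0.134720

Final: 0.134720


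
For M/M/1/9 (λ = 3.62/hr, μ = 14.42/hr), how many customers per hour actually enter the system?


ρ = 0.2510; P_K = (1−ρ)ρ^9/(1−ρ^10) = 0.000002966
λ_eff = λ(1 − P_K) = 3.62·(1 − 0.000002966) = 3.62·0.999997 = 3.6200 /hr

Final: 3.6200 /hr


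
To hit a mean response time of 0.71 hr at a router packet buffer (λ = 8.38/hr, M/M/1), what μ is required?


W = 1/(μ−λ) ⇒ μ − λ = 1/W = 1/0.71 = 1.4085
μ = λ + 1/W = 8.38 + 1.4085 = 9.7885 per hr

Final: 9.7885 /hr


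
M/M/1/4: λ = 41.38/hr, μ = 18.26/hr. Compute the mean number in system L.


ρ = 41.38/18.26 = 2.2662
L = ρ[1 − (K+1)ρ^K + Kρ^(K+1)] / [(1−ρ)(1−ρ^(K+1))]
Numerator: 2.2662·(1 − 5·26.372959 + 4·59.765226) = 245.189215
Denominator: (-1.2662)·(-58.765226) = 74.405916
L = 245.189215/74.405916 = 3.2953

Final: 3.2953


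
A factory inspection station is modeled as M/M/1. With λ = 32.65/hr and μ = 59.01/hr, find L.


ρ = λ/μ = 32.65/59.01 = 0.5533
L = ρ/(1−ρ) = 0.5533/(1 − 0.5533) = 0.5533/0.4467 = 1.2386

Final: 1.2386


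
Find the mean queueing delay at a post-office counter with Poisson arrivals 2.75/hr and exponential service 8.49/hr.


ρ = 2.75/8.49 = 0.3239
Wq = ρ/(μ−λ) = 0.3239/(8.49 − 2.75) = 0.3239/5.74 = 0.05643 hr

Final: 0.05643 hr


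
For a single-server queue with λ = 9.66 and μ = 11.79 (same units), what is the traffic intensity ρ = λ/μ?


ρ = λ/μ = 9.66/11.79 = 0.8193

Final: 0.8193


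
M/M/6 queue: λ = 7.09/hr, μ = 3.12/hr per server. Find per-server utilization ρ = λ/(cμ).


ρ = λ/(cμ) = 7.09/(6·3.12) = 7.09/18.72 = 0.3787

Final: 0.3787


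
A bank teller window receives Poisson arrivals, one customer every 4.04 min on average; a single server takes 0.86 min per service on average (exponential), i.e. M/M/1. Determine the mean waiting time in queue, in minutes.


λ = 60/4.04 = 14.8515 /hr
μ = 60/0.86 = 69.7674 /hr
ρ = λ/μ = 14.8515/69.7674 = 0.2129
Wq = ρ/(μ−λ) = 0.2129/(69.7674−14.8515) = 0.003876 hr
In minutes: 0.003876·60 = 0.2326 min

Final: 0.2326 min
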